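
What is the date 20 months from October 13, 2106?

Counting forward 20 months from October 13, 2106.
month 10 + 20 = 30, which is month 6 of year 2108 → June 2108.
Day 13 is valid in June, giving June 13, 2108.

June 13, 2108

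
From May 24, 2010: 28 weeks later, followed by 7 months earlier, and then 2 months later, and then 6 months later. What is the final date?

January 6, 2011

Adding 28 weeks (= 196 days) from May 24, 2010:
May has 31 days, so 31 − 24 = 7 days remain after May 24, 2010; 196 − 7 = 189 left.
June 2010 has 30 days: 189 − 30 = 159 left.
July 2010 has 31 days: 159 − 31 = 128 left.
August 2010 has 31 days: 128 − 31 = 97 left.
September 2010 has 30 days: 97 − 30 = 67 left.
October 2010 has 31 days: 67 − 31 = 36 left.
November 2010 has 30 days: 36 − 30 = 6 left.
6 days into December 2010 → December 6, 2010.
Going back 7 months from December 6, 2010:
month 12 − 7 = 5 → May 2010.
Day 6 is valid in May, giving May 6, 2010.
Counting forward 2 months from May 6, 2010:
month 5 + 2 = 7 → July 2010.
Day 6 is valid in July, giving July 6, 2010.
Adding 6 months from July 6, 2010:
month 7 + 6 = 13, which is month 1 of year 2011 → January 2011.
Day 6 is valid in January, giving January 6, 2011.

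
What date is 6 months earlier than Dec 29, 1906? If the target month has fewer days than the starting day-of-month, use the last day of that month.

June 29, 1906

Going back 6 months from December 29, 1906.
month 12 − 6 = 6 → June 1906.
Day 29 is valid in June, giving June 29, 1906.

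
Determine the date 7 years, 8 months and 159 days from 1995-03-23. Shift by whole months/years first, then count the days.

Counting forward 7 years, 8 months and 159 days from March 23, 1995: first the month/year part, then the days.
+7 years → 2002; month 3 + 8 = 11 → November 2002.
Day 23 is valid in November, giving November 23, 2002.
Now add 159 days from November 23, 2002.
November has 30 days, so 30 − 23 = 7 days remain after November 23, 2002; 159 − 7 = 152 left.
December 2002 has 31 days: 152 − 31 = 121 left.
January 2003 has 31 days: 121 − 31 = 90 left.
February 2003 has 28 days (2003 is not a leap year): 90 − 28 = 62 left.
March 2003 has 31 days: 62 − 31 = 31 left.
April 2003 has 30 days: 31 − 30 = 1 left.
1 day into May 2003 → May 1, 2003.

May 1, 2003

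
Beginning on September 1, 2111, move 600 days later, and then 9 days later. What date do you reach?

May 2, 2113

Counting forward 600 days from September 1, 2111:
September has 30 days, so 30 − 1 = 29 days remain after September 1, 2111; 600 − 29 = 571 left.
October 2111 has 31 days: 571 − 31 = 540 left.
November 2111 has 30 days: 540 − 30 = 510 left.
December 2111 has 31 days: 510 − 31 = 479 left.
January 2112 has 31 days: 479 − 31 = 448 left.
February 2112 has 29 days (2112 is a leap year): 448 − 29 = 419 left.
March 2112 has 31 days: 419 − 31 = 388 left.
April 2112 has 30 days: 388 − 30 = 358 left.
May 2112 has 31 days: 358 − 31 = 327 left.
June 2112 has 30 days: 327 − 30 = 297 left.
July 2112 has 31 days: 297 − 31 = 266 left.
August 2112 has 31 days: 266 − 31 = 235 left.
September 2112 has 30 days: 235 − 30 = 205 left.
October 2112 has 31 days: 205 − 31 = 174 left.
November 2112 has 30 days: 174 − 30 = 144 left.
December 2112 has 31 days: 144 − 31 = 113 left.
January 2113 has 31 days: 113 − 31 = 82 left.
February 2113 has 28 days (2113 is not a leap year): 82 − 28 = 54 left.
March 2113 has 31 days: 54 − 31 = 23 left.
23 days into April 2113 → April 23, 2113.
Advancing 9 days from April 23, 2113:
April has 30 days, so 30 − 23 = 7 days remain after April 23, 2113; 9 − 7 = 2 left.
2 days into May 2113 → May 2, 2113.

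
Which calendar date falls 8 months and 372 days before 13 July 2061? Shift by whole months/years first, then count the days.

November 7, 2059

Subtracting 8 months and 372 days from July 13, 2061: first the month/year part, then the days.
month 7 − 8 = -1, which is month 11 of year 2060 → November 2060.
Day 13 is valid in November, giving November 13, 2060.
Now subtract 372 days from November 13, 2060.
Going back 13 days from November 13, 2060 reaches the end of the previous month; 372 − 13 = 359 left.
October 2060 has 31 days: 359 − 31 = 328 left.
September 2060 has 30 days: 328 − 30 = 298 left.
August 2060 has 31 days: 298 − 31 = 267 left.
July 2060 has 31 days: 267 − 31 = 236 left.
June 2060 has 30 days: 236 − 30 = 206 left.
May 2060 has 31 days: 206 − 31 = 175 left.
April 2060 has 30 days: 175 − 30 = 145 left.
March 2060 has 31 days: 145 − 31 = 114 left.
February 2060 has 29 days (2060 is a leap year): 114 − 29 = 85 left.
January 2060 has 31 days: 85 − 31 = 54 left.
December 2059 has 31 days: 54 − 31 = 23 left.
November 2059 has 30 days; 30 − 23 = 7 → November 7, 2059.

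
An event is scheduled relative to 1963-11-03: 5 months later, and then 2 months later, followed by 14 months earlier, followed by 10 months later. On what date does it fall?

February 3, 1964

Advancing 5 months from November 3, 1963:
month 11 + 5 = 16, which is month 4 of year 1964 → April 1964.
Day 3 is valid in April, giving April 3, 1964.
Counting forward 2 months from April 3, 1964:
month 4 + 2 = 6 → June 1964.
Day 3 is valid in June, giving June 3, 1964.
Subtracting 14 months from June 3, 1964:
month 6 − 14 = -8, which is month 4 of year 1963 → April 1963.
Day 3 is valid in April, giving April 3, 1963.
Advancing 10 months from April 3, 1963:
month 4 + 10 = 14, which is month 2 of year 1964 → February 1964.
Day 3 is valid in February, giving February 3, 1964.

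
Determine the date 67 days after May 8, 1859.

Advancing 67 days from May 8, 1859.
May has 31 days, so 31 − 8 = 23 days remain after May 8, 1859; 67 − 23 = 44 left.
June 1859 has 30 days: 44 − 30 = 14 left.
14 days into July 1859 → July 14, 1859.

July 14, 1859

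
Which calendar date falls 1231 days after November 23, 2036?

Advancing 1231 days from November 23, 2036.
November has 30 days, so 30 − 23 = 7 days remain after November 23, 2036; 1231 − 7 = 1224 left.
December 2036 has 31 days: 1224 − 31 = 1193 left.
January 2037 has 31 days: 1193 − 31 = 1162 left.
February 2037 has 28 days (2037 is not a leap year): 1162 − 28 = 1134 left.
March 2037 has 31 days: 1134 − 31 = 1103 left.
April 2037 has 30 days: 1103 − 30 = 1073 left.
May 2037 has 31 days: 1073 − 31 = 1042 left.
June 2037 has 30 days: 1042 − 30 = 1012 left.
July 2037 has 31 days: 1012 − 31 = 981 left.
August 2037 has 31 days: 981 − 31 = 950 left.
September 2037 has 30 days: 950 − 30 = 920 left.
October 2037 has 31 days: 920 − 31 = 889 left.
November 2037 has 30 days: 889 − 30 = 859 left.
December 2037 has 31 days: 859 − 31 = 828 left.
January 2038 has 31 days: 828 − 31 = 797 left.
February 2038 has 28 days (2038 is not a leap year): 797 − 28 = 769 left.
March 2038 has 31 days: 769 − 31 = 738 left.
April 2038 has 30 days: 738 − 30 = 708 left.
May 2038 has 31 days: 708 − 31 = 677 left.
June 2038 has 30 days: 677 − 30 = 647 left.
July 2038 has 31 days: 647 − 31 = 616 left.
August 2038 has 31 days: 616 − 31 = 585 left.
September 2038 has 30 days: 585 − 30 = 555 left.
October 2038 has 31 days: 555 − 31 = 524 left.
November 2038 has 30 days: 524 − 30 = 494 left.
December 2038 has 31 days: 494 − 31 = 463 left.
January 2039 has 31 days: 463 − 31 = 432 left.
February 2039 has 28 days (2039 is not a leap year): 432 − 28 = 404 left.
March 2039 has 31 days: 404 − 31 = 373 left.
April 2039 has 30 days: 373 − 30 = 343 left.
May 2039 has 31 days: 343 − 31 = 312 left.
June 2039 has 30 days: 312 − 30 = 282 left.
July 2039 has 31 days: 282 − 31 = 251 left.
August 2039 has 31 days: 251 − 31 = 220 left.
September 2039 has 30 days: 220 − 30 = 190 left.
October 2039 has 31 days: 190 − 31 = 159 left.
November 2039 has 30 days: 159 − 30 = 129 left.
December 2039 has 31 days: 129 − 31 = 98 left.
January 2040 has 31 days: 98 − 31 = 67 left.
February 2040 has 29 days (2040 is a leap year): 67 − 29 = 38 left.
March 2040 has 31 days: 38 − 31 = 7 left.
7 days into April 2040 → April 7, 2040.

April 7, 2040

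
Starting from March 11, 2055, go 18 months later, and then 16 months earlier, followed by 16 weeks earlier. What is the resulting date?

January 19, 2055

Advancing 18 months from March 11, 2055:
month 3 + 18 = 21, which is month 9 of year 2056 → September 2056.
Day 11 is valid in September, giving September 11, 2056.
Subtracting 16 months from September 11, 2056:
month 9 − 16 = -7, which is month 5 of year 2055 → May 2055.
Day 11 is valid in May, giving May 11, 2055.
Counting back 16 weeks (= 112 days) from May 11, 2055:
Going back 11 days from May 11, 2055 reaches the end of the previous month; 112 − 11 = 101 left.
April 2055 has 30 days: 101 − 30 = 71 left.
March 2055 has 31 days: 71 − 31 = 40 left.
February 2055 has 28 days (2055 is not a leap year): 40 − 28 = 12 left.
January 2055 has 31 days; 31 − 12 = 19 → January 19, 2055.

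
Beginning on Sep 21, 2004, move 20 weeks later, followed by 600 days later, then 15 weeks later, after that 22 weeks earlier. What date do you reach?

Advancing 20 weeks (= 140 days) from September 21, 2004:
September has 30 days, so 30 − 21 = 9 days remain after September 21, 2004; 140 − 9 = 131 left.
October 2004 has 31 days: 131 − 31 = 100 left.
November 2004 has 30 days: 100 − 30 = 70 left.
December 2004 has 31 days: 70 − 31 = 39 left.
January 2005 has 31 days: 39 − 31 = 8 left.
8 days into February 2005 → February 8, 2005.
Advancing 600 days from February 8, 2005:
February has 28 days, so 28 − 8 = 20 days remain after February 8, 2005; 600 − 20 = 580 left.
March 2005 has 31 days: 580 − 31 = 549 left.
April 2005 has 30 days: 549 − 30 = 519 left.
May 2005 has 31 days: 519 − 31 = 488 left.
June 2005 has 30 days: 488 − 30 = 458 left.
July 2005 has 31 days: 458 − 31 = 427 left.
August 2005 has 31 days: 427 − 31 = 396 left.
September 2005 has 30 days: 396 − 30 = 366 left.
October 2005 has 31 days: 366 − 31 = 335 left.
November 2005 has 30 days: 335 − 30 = 305 left.
December 2005 has 31 days: 305 − 31 = 274 left.
January 2006 has 31 days: 274 − 31 = 243 left.
February 2006 has 28 days (2006 is not a leap year): 243 − 28 = 215 left.
March 2006 has 31 days: 215 − 31 = 184 left.
April 2006 has 30 days: 184 − 30 = 154 left.
May 2006 has 31 days: 154 − 31 = 123 left.
June 2006 has 30 days: 123 − 30 = 93 left.
July 2006 has 31 days: 93 − 31 = 62 left.
August 2006 has 31 days: 62 − 31 = 31 left.
September 2006 has 30 days: 31 − 30 = 1 left.
1 day into October 2006 → October 1, 2006.
Adding 15 weeks (= 105 days) from October 1, 2006:
October has 31 days, so 31 − 1 = 30 days remain after October 1, 2006; 105 − 30 = 75 left.
November 2006 has 30 days: 75 − 30 = 45 left.
December 2006 has 31 days: 45 − 31 = 14 left.
14 days into January 2007 → January 14, 2007.
Going back 22 weeks (= 154 days) from January 14, 2007:
Going back 14 days from January 14, 2007 reaches the end of the previous month; 154 − 14 = 140 left.
December 2006 has 31 days: 140 − 31 = 109 left.
November 2006 has 30 days: 109 − 30 = 79 left.
October 2006 has 31 days: 79 − 31 = 48 left.
September 2006 has 30 days: 48 − 30 = 18 left.
August 2006 has 31 days; 31 − 18 = 13 → August 13, 2006.

August 13, 2006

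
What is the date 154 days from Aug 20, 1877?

January 21, 1878

Counting forward 154 days from August 20, 1877.
August has 31 days, so 31 − 20 = 11 days remain after August 20, 1877; 154 − 11 = 143 left.
September 1877 has 30 days: 143 − 30 = 113 left.
October 1877 has 31 days: 113 − 31 = 82 left.
November 1877 has 30 days: 82 − 30 = 52 left.
December 1877 has 31 days: 52 − 31 = 21 left.
21 days into January 1878 → January 21, 1878.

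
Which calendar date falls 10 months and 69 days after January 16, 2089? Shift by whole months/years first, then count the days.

January 24, 2090

Adding 10 months and 69 days from January 16, 2089: first the month/year part, then the days.
month 1 + 10 = 11 → November 2089.
Day 16 is valid in November, giving November 16, 2089.
Now add 69 days from November 16, 2089.
November has 30 days, so 30 − 16 = 14 days remain after November 16, 2089; 69 − 14 = 55 left.
December 2089 has 31 days: 55 − 31 = 24 left.
24 days into January 2090 → January 24, 2090.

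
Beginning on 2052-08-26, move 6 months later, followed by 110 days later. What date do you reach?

June 16, 2053

Advancing 6 months from August 26, 2052:
month 8 + 6 = 14, which is month 2 of year 2053 → February 2053.
Day 26 is valid in February, giving February 26, 2053.
Counting forward 110 days from February 26, 2053:
February has 28 days, so 28 − 26 = 2 days remain after February 26, 2053; 110 − 2 = 108 left.
March 2053 has 31 days: 108 − 31 = 77 left.
April 2053 has 30 days: 77 − 30 = 47 left.
May 2053 has 31 days: 47 − 31 = 16 left.
16 days into June 2053 → June 16, 2053.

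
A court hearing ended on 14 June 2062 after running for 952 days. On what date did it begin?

November 5, 2059

Going back 952 days from June 14, 2062.
Going back 14 days from June 14, 2062 reaches the end of the previous month; 952 − 14 = 938 left.
May 2062 has 31 days: 938 − 31 = 907 left.
April 2062 has 30 days: 907 − 30 = 877 left.
March 2062 has 31 days: 877 − 31 = 846 left.
February 2062 has 28 days (2062 is not a leap year): 846 − 28 = 818 left.
January 2062 has 31 days: 818 − 31 = 787 left.
December 2061 has 31 days: 787 − 31 = 756 left.
November 2061 has 30 days: 756 − 30 = 726 left.
October 2061 has 31 days: 726 − 31 = 695 left.
September 2061 has 30 days: 695 − 30 = 665 left.
August 2061 has 31 days: 665 − 31 = 634 left.
July 2061 has 31 days: 634 − 31 = 603 left.
June 2061 has 30 days: 603 − 30 = 573 left.
May 2061 has 31 days: 573 − 31 = 542 left.
April 2061 has 30 days: 542 − 30 = 512 left.
March 2061 has 31 days: 512 − 31 = 481 left.
February 2061 has 28 days (2061 is not a leap year): 481 − 28 = 453 left.
January 2061 has 31 days: 453 − 31 = 422 left.
December 2060 has 31 days: 422 − 31 = 391 left.
November 2060 has 30 days: 391 − 30 = 361 left.
October 2060 has 31 days: 361 − 31 = 330 left.
September 2060 has 30 days: 330 − 30 = 300 left.
August 2060 has 31 days: 300 − 31 = 269 left.
July 2060 has 31 days: 269 − 31 = 238 left.
June 2060 has 30 days: 238 − 30 = 208 left.
May 2060 has 31 days: 208 − 31 = 177 left.
April 2060 has 30 days: 177 − 30 = 147 left.
March 2060 has 31 days: 147 − 31 = 116 left.
February 2060 has 29 days (2060 is a leap year): 116 − 29 = 87 left.
January 2060 has 31 days: 87 − 31 = 56 left.
December 2059 has 31 days: 56 − 31 = 25 left.
November 2059 has 30 days; 30 − 25 = 5 → November 5, 2059.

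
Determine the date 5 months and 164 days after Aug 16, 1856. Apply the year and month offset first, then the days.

June 29, 1857

Adding 5 months and 164 days from August 16, 1856: first the month/year part, then the days.
month 8 + 5 = 13, which is month 1 of year 1857 → January 1857.
Day 16 is valid in January, giving January 16, 1857.
Now add 164 days from January 16, 1857.
January has 31 days, so 31 − 16 = 15 days remain after January 16, 1857; 164 − 15 = 149 left.
February 1857 has 28 days (1857 is not a leap year): 149 − 28 = 121 left.
March 1857 has 31 days: 121 − 31 = 90 left.
April 1857 has 30 days: 90 − 30 = 60 left.
May 1857 has 31 days: 60 − 31 = 29 left.
29 days into June 1857 → June 29, 1857.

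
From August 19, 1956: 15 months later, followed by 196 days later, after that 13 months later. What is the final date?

Advancing 15 months from August 19, 1956:
month 8 + 15 = 23, which is month 11 of year 1957 → November 1957.
Day 19 is valid in November, giving November 19, 1957.
Advancing 196 days from November 19, 1957:
November has 30 days, so 30 − 19 = 11 days remain after November 19, 1957; 196 − 11 = 185 left.
December 1957 has 31 days: 185 − 31 = 154 left.
January 1958 has 31 days: 154 − 31 = 123 left.
February 1958 has 28 days (1958 is not a leap year): 123 − 28 = 95 left.
March 1958 has 31 days: 95 − 31 = 64 left.
April 1958 has 30 days: 64 − 30 = 34 left.
May 1958 has 31 days: 34 − 31 = 3 left.
3 days into June 1958 → June 3, 1958.
Advancing 13 months from June 3, 1958:
month 6 + 13 = 19, which is month 7 of year 1959 → July 1959.
Day 3 is valid in July, giving July 3, 1959.

July 3, 1959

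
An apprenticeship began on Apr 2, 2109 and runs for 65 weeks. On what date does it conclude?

Counting forward 65 weeks = 455 days from April 2, 2109.
April has 30 days, so 30 − 2 = 28 days remain after April 2, 2109; 455 − 28 = 427 left.
May 2109 has 31 days: 427 − 31 = 396 left.
June 2109 has 30 days: 396 − 30 = 366 left.
July 2109 has 31 days: 366 − 31 = 335 left.
August 2109 has 31 days: 335 − 31 = 304 left.
September 2109 has 30 days: 304 − 30 = 274 left.
October 2109 has 31 days: 274 − 31 = 243 left.
November 2109 has 30 days: 243 − 30 = 213 left.
December 2109 has 31 days: 213 − 31 = 182 left.
January 2110 has 31 days: 182 − 31 = 151 left.
February 2110 has 28 days (2110 is not a leap year): 151 − 28 = 123 left.
March 2110 has 31 days: 123 − 31 = 92 left.
April 2110 has 30 days: 92 − 30 = 62 left.
May 2110 has 31 days: 62 − 31 = 31 left.
June 2110 has 30 days: 31 − 30 = 1 left.
1 day into July 2110 → July 1, 2110.

July 1, 2110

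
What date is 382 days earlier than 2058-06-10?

May 24, 2057

Going back 382 days from June 10, 2058.
Going back 10 days from June 10, 2058 reaches the end of the previous month; 382 − 10 = 372 left.
May 2058 has 31 days: 372 − 31 = 341 left.
April 2058 has 30 days: 341 − 30 = 311 left.
March 2058 has 31 days: 311 − 31 = 280 left.
February 2058 has 28 days (2058 is not a leap year): 280 − 28 = 252 left.
January 2058 has 31 days: 252 − 31 = 221 left.
December 2057 has 31 days: 221 − 31 = 190 left.
November 2057 has 30 days: 190 − 30 = 160 left.
October 2057 has 31 days: 160 − 31 = 129 left.
September 2057 has 30 days: 129 − 30 = 99 left.
August 2057 has 31 days: 99 − 31 = 68 left.
July 2057 has 31 days: 68 − 31 = 37 left.
June 2057 has 30 days: 37 − 30 = 7 left.
May 2057 has 31 days; 31 − 7 = 24 → May 24, 2057.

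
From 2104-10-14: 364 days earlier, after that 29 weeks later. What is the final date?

May 6, 2104

Counting back 364 days from October 14, 2104:
Going back 14 days from October 14, 2104 reaches the end of the previous month; 364 − 14 = 350 left.
September 2104 has 30 days: 350 − 30 = 320 left.
August 2104 has 31 days: 320 − 31 = 289 left.
July 2104 has 31 days: 289 − 31 = 258 left.
June 2104 has 30 days: 258 − 30 = 228 left.
May 2104 has 31 days: 228 − 31 = 197 left.
April 2104 has 30 days: 197 − 30 = 167 left.
March 2104 has 31 days: 167 − 31 = 136 left.
February 2104 has 29 days (2104 is a leap year): 136 − 29 = 107 left.
January 2104 has 31 days: 107 − 31 = 76 left.
December 2103 has 31 days: 76 − 31 = 45 left.
November 2103 has 30 days: 45 − 30 = 15 left.
October 2103 has 31 days; 31 − 15 = 16 → October 16, 2103.
Adding 29 weeks (= 203 days) from October 16, 2103:
October has 31 days, so 31 − 16 = 15 days remain after October 16, 2103; 203 − 15 = 188 left.
November 2103 has 30 days: 188 − 30 = 158 left.
December 2103 has 31 days: 158 − 31 = 127 left.
January 2104 has 31 days: 127 − 31 = 96 left.
February 2104 has 29 days (2104 is a leap year): 96 − 29 = 67 left.
March 2104 has 31 days: 67 − 31 = 36 left.
April 2104 has 30 days: 36 − 30 = 6 left.
6 days into May 2104 → May 6, 2104.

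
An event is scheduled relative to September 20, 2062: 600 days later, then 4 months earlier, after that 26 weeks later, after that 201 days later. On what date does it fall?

Adding 600 days from September 20, 2062:
September has 30 days, so 30 − 20 = 10 days remain after September 20, 2062; 600 − 10 = 590 left.
October 2062 has 31 days: 590 − 31 = 559 left.
November 2062 has 30 days: 559 − 30 = 529 left.
December 2062 has 31 days: 529 − 31 = 498 left.
January 2063 has 31 days: 498 − 31 = 467 left.
February 2063 has 28 days (2063 is not a leap year): 467 − 28 = 439 left.
March 2063 has 31 days: 439 − 31 = 408 left.
April 2063 has 30 days: 408 − 30 = 378 left.
May 2063 has 31 days: 378 − 31 = 347 left.
June 2063 has 30 days: 347 − 30 = 317 left.
July 2063 has 31 days: 317 − 31 = 286 left.
August 2063 has 31 days: 286 − 31 = 255 left.
September 2063 has 30 days: 255 − 30 = 225 left.
October 2063 has 31 days: 225 − 31 = 194 left.
November 2063 has 30 days: 194 − 30 = 164 left.
December 2063 has 31 days: 164 − 31 = 133 left.
January 2064 has 31 days: 133 − 31 = 102 left.
February 2064 has 29 days (2064 is a leap year): 102 − 29 = 73 left.
March 2064 has 31 days: 73 − 31 = 42 left.
April 2064 has 30 days: 42 − 30 = 12 left.
12 days into May 2064 → May 12, 2064.
Going back 4 months from May 12, 2064:
month 5 − 4 = 1 → January 2064.
Day 12 is valid in January, giving January 12, 2064.
Counting forward 26 weeks (= 182 days) from January 12, 2064:
January has 31 days, so 31 − 12 = 19 days remain after January 12, 2064; 182 − 19 = 163 left.
February 2064 has 29 days (2064 is a leap year): 163 − 29 = 134 left.
March 2064 has 31 days: 134 − 31 = 103 left.
April 2064 has 30 days: 103 − 30 = 73 left.
May 2064 has 31 days: 73 − 31 = 42 left.
June 2064 has 30 days: 42 − 30 = 12 left.
12 days into July 2064 → July 12, 2064.
Counting forward 201 days from July 12, 2064:
July has 31 days, so 31 − 12 = 19 days remain after July 12, 2064; 201 − 19 = 182 left.
August 2064 has 31 days: 182 − 31 = 151 left.
September 2064 has 30 days: 151 − 30 = 121 left.
October 2064 has 31 days: 121 − 31 = 90 left.
November 2064 has 30 days: 90 − 30 = 60 left.
December 2064 has 31 days: 60 − 31 = 29 left.
29 days into January 2065 → January 29, 2065.

January 29, 2065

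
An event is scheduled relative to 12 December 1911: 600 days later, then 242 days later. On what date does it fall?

April 2, 1914

Advancing 600 days from December 12, 1911:
December has 31 days, so 31 − 12 = 19 days remain after December 12, 1911; 600 − 19 = 581 left.
January 1912 has 31 days: 581 − 31 = 550 left.
February 1912 has 29 days (1912 is a leap year): 550 − 29 = 521 left.
March 1912 has 31 days: 521 − 31 = 490 left.
April 1912 has 30 days: 490 − 30 = 460 left.
May 1912 has 31 days: 460 − 31 = 429 left.
June 1912 has 30 days: 429 − 30 = 399 left.
July 1912 has 31 days: 399 − 31 = 368 left.
August 1912 has 31 days: 368 − 31 = 337 left.
September 1912 has 30 days: 337 − 30 = 307 left.
October 1912 has 31 days: 307 − 31 = 276 left.
November 1912 has 30 days: 276 − 30 = 246 left.
December 1912 has 31 days: 246 − 31 = 215 left.
January 1913 has 31 days: 215 − 31 = 184 left.
February 1913 has 28 days (1913 is not a leap year): 184 − 28 = 156 left.
March 1913 has 31 days: 156 − 31 = 125 left.
April 1913 has 30 days: 125 − 30 = 95 left.
May 1913 has 31 days: 95 − 31 = 64 left.
June 1913 has 30 days: 64 − 30 = 34 left.
July 1913 has 31 days: 34 − 31 = 3 left.
3 days into August 1913 → August 3, 1913.
Counting forward 242 days from August 3, 1913:
August has 31 days, so 31 − 3 = 28 days remain after August 3, 1913; 242 − 28 = 214 left.
September 1913 has 30 days: 214 − 30 = 184 left.
October 1913 has 31 days: 184 − 31 = 153 left.
November 1913 has 30 days: 153 − 30 = 123 left.
December 1913 has 31 days: 123 − 31 = 92 left.
January 1914 has 31 days: 92 − 31 = 61 left.
February 1914 has 28 days (1914 is not a leap year): 61 − 28 = 33 left.
March 1914 has 31 days: 33 − 31 = 2 left.
2 days into April 1914 → April 2, 1914.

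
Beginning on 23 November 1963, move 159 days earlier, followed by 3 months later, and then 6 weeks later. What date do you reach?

October 29, 1963

Counting back 159 days from November 23, 1963:
Going back 23 days from November 23, 1963 reaches the end of the previous month; 159 − 23 = 136 left.
October 1963 has 31 days: 136 − 31 = 105 left.
September 1963 has 30 days: 105 − 30 = 75 left.
August 1963 has 31 days: 75 − 31 = 44 left.
July 1963 has 31 days: 44 − 31 = 13 left.
June 1963 has 30 days; 30 − 13 = 17 → June 17, 1963.
Advancing 3 months from June 17, 1963:
month 6 + 3 = 9 → September 1963.
Day 17 is valid in September, giving September 17, 1963.
Advancing 6 weeks (= 42 days) from September 17, 1963:
September has 30 days, so 30 − 17 = 13 days remain after September 17, 1963; 42 − 13 = 29 left.
29 days into October 1963 → October 29, 1963.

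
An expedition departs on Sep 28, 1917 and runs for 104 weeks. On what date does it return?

September 26, 1919

Advancing 104 weeks = 728 days from September 28, 1917.
September has 30 days, so 30 − 28 = 2 days remain after September 28, 1917; 728 − 2 = 726 left.
October 1917 has 31 days: 726 − 31 = 695 left.
November 1917 has 30 days: 695 − 30 = 665 left.
December 1917 has 31 days: 665 − 31 = 634 left.
January 1918 has 31 days: 634 − 31 = 603 left.
February 1918 has 28 days (1918 is not a leap year): 603 − 28 = 575 left.
March 1918 has 31 days: 575 − 31 = 544 left.
April 1918 has 30 days: 544 − 30 = 514 left.
May 1918 has 31 days: 514 − 31 = 483 left.
June 1918 has 30 days: 483 − 30 = 453 left.
July 1918 has 31 days: 453 − 31 = 422 left.
August 1918 has 31 days: 422 − 31 = 391 left.
September 1918 has 30 days: 391 − 30 = 361 left.
October 1918 has 31 days: 361 − 31 = 330 left.
November 1918 has 30 days: 330 − 30 = 300 left.
December 1918 has 31 days: 300 − 31 = 269 left.
January 1919 has 31 days: 269 − 31 = 238 left.
February 1919 has 28 days (1919 is not a leap year): 238 − 28 = 210 left.
March 1919 has 31 days: 210 − 31 = 179 left.
April 1919 has 30 days: 179 − 30 = 149 left.
May 1919 has 31 days: 149 − 31 = 118 left.
June 1919 has 30 days: 118 − 30 = 88 left.
July 1919 has 31 days: 88 − 31 = 57 left.
August 1919 has 31 days: 57 − 31 = 26 left.
26 days into September 1919 → September 26, 1919.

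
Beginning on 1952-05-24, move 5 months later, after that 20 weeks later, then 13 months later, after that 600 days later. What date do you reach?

December 4, 1955

Counting forward 5 months from May 24, 1952:
month 5 + 5 = 10 → October 1952.
Day 24 is valid in October, giving October 24, 1952.
Counting forward 20 weeks (= 140 days) from October 24, 1952:
October has 31 days, so 31 − 24 = 7 days remain after October 24, 1952; 140 − 7 = 133 left.
November 1952 has 30 days: 133 − 30 = 103 left.
December 1952 has 31 days: 103 − 31 = 72 left.
January 1953 has 31 days: 72 − 31 = 41 left.
February 1953 has 28 days (1953 is not a leap year): 41 − 28 = 13 left.
13 days into March 1953 → March 13, 1953.
Counting forward 13 months from March 13, 1953:
month 3 + 13 = 16, which is month 4 of year 1954 → April 1954.
Day 13 is valid in April, giving April 13, 1954.
Advancing 600 days from April 13, 1954:
April has 30 days, so 30 − 13 = 17 days remain after April 13, 1954; 600 − 17 = 583 left.
May 1954 has 31 days: 583 − 31 = 552 left.
June 1954 has 30 days: 552 − 30 = 522 left.
July 1954 has 31 days: 522 − 31 = 491 left.
August 1954 has 31 days: 491 − 31 = 460 left.
September 1954 has 30 days: 460 − 30 = 430 left.
October 1954 has 31 days: 430 − 31 = 399 left.
November 1954 has 30 days: 399 − 30 = 369 left.
December 1954 has 31 days: 369 − 31 = 338 left.
January 1955 has 31 days: 338 − 31 = 307 left.
February 1955 has 28 days (1955 is not a leap year): 307 − 28 = 279 left.
March 1955 has 31 days: 279 − 31 = 248 left.
April 1955 has 30 days: 248 − 30 = 218 left.
May 1955 has 31 days: 218 − 31 = 187 left.
June 1955 has 30 days: 187 − 30 = 157 left.
July 1955 has 31 days: 157 − 31 = 126 left.
August 1955 has 31 days: 126 − 31 = 95 left.
September 1955 has 30 days: 95 − 30 = 65 left.
October 1955 has 31 days: 65 − 31 = 34 left.
November 1955 has 30 days: 34 − 30 = 4 left.
4 days into December 1955 → December 4, 1955.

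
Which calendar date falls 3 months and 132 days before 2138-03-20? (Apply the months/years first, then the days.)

Counting back 3 months and 132 days from March 20, 2138: first the month/year part, then the days.
month 3 − 3 = 0, which is month 12 of year 2137 → December 2137.
Day 20 is valid in December, giving December 20, 2137.
Now subtract 132 days from December 20, 2137.
Going back 20 days from December 20, 2137 reaches the end of the previous month; 132 − 20 = 112 left.
November 2137 has 30 days: 112 − 30 = 82 left.
October 2137 has 31 days: 82 − 31 = 51 left.
September 2137 has 30 days: 51 − 30 = 21 left.
August 2137 has 31 days; 31 − 21 = 10 → August 10, 2137.

August 10, 2137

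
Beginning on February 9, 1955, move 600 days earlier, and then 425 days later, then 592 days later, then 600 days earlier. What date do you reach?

August 10, 1954

Going back 600 days from February 9, 1955:
Going back 9 days from February 9, 1955 reaches the end of the previous month; 600 − 9 = 591 left.
January 1955 has 31 days: 591 − 31 = 560 left.
December 1954 has 31 days: 560 − 31 = 529 left.
November 1954 has 30 days: 529 − 30 = 499 left.
October 1954 has 31 days: 499 − 31 = 468 left.
September 1954 has 30 days: 468 − 30 = 438 left.
August 1954 has 31 days: 438 − 31 = 407 left.
July 1954 has 31 days: 407 − 31 = 376 left.
June 1954 has 30 days: 376 − 30 = 346 left.
May 1954 has 31 days: 346 − 31 = 315 left.
April 1954 has 30 days: 315 − 30 = 285 left.
March 1954 has 31 days: 285 − 31 = 254 left.
February 1954 has 28 days (1954 is not a leap year): 254 − 28 = 226 left.
January 1954 has 31 days: 226 − 31 = 195 left.
December 1953 has 31 days: 195 − 31 = 164 left.
November 1953 has 30 days: 164 − 30 = 134 left.
October 1953 has 31 days: 134 − 31 = 103 left.
September 1953 has 30 days: 103 − 30 = 73 left.
August 1953 has 31 days: 73 − 31 = 42 left.
July 1953 has 31 days: 42 − 31 = 11 left.
June 1953 has 30 days; 30 − 11 = 19 → June 19, 1953.
Counting forward 425 days from June 19, 1953:
June has 30 days, so 30 − 19 = 11 days remain after June 19, 1953; 425 − 11 = 414 left.
July 1953 has 31 days: 414 − 31 = 383 left.
August 1953 has 31 days: 383 − 31 = 352 left.
September 1953 has 30 days: 352 − 30 = 322 left.
October 1953 has 31 days: 322 − 31 = 291 left.
November 1953 has 30 days: 291 − 30 = 261 left.
December 1953 has 31 days: 261 − 31 = 230 left.
January 1954 has 31 days: 230 − 31 = 199 left.
February 1954 has 28 days (1954 is not a leap year): 199 − 28 = 171 left.
March 1954 has 31 days: 171 − 31 = 140 left.
April 1954 has 30 days: 140 − 30 = 110 left.
May 1954 has 31 days: 110 − 31 = 79 left.
June 1954 has 30 days: 79 − 30 = 49 left.
July 1954 has 31 days: 49 − 31 = 18 left.
18 days into August 1954 → August 18, 1954.
Advancing 592 days from August 18, 1954:
August has 31 days, so 31 − 18 = 13 days remain after August 18, 1954; 592 − 13 = 579 left.
September 1954 has 30 days: 579 − 30 = 549 left.
October 1954 has 31 days: 549 − 31 = 518 left.
November 1954 has 30 days: 518 − 30 = 488 left.
December 1954 has 31 days: 488 − 31 = 457 left.
January 1955 has 31 days: 457 − 31 = 426 left.
February 1955 has 28 days (1955 is not a leap year): 426 − 28 = 398 left.
March 1955 has 31 days: 398 − 31 = 367 left.
April 1955 has 30 days: 367 − 30 = 337 left.
May 1955 has 31 days: 337 − 31 = 306 left.
June 1955 has 30 days: 306 − 30 = 276 left.
July 1955 has 31 days: 276 − 31 = 245 left.
August 1955 has 31 days: 245 − 31 = 214 left.
September 1955 has 30 days: 214 − 30 = 184 left.
October 1955 has 31 days: 184 − 31 = 153 left.
November 1955 has 30 days: 153 − 30 = 123 left.
December 1955 has 31 days: 123 − 31 = 92 left.
January 1956 has 31 days: 92 − 31 = 61 left.
February 1956 has 29 days (1956 is a leap year): 61 − 29 = 32 left.
March 1956 has 31 days: 32 − 31 = 1 left.
1 day into April 1956 → April 1, 1956.
Subtracting 600 days from April 1, 1956:
Going back 1 day from April 1, 1956 reaches the end of the previous month; 600 − 1 = 599 left.
March 1956 has 31 days: 599 − 31 = 568 left.
February 1956 has 29 days (1956 is a leap year): 568 − 29 = 539 left.
January 1956 has 31 days: 539 − 31 = 508 left.
December 1955 has 31 days: 508 − 31 = 477 left.
November 1955 has 30 days: 477 − 30 = 447 left.
October 1955 has 31 days: 447 − 31 = 416 left.
September 1955 has 30 days: 416 − 30 = 386 left.
August 1955 has 31 days: 386 − 31 = 355 left.
July 1955 has 31 days: 355 − 31 = 324 left.
June 1955 has 30 days: 324 − 30 = 294 left.
May 1955 has 31 days: 294 − 31 = 263 left.
April 1955 has 30 days: 263 − 30 = 233 left.
March 1955 has 31 days: 233 − 31 = 202 left.
February 1955 has 28 days (1955 is not a leap year): 202 − 28 = 174 left.
January 1955 has 31 days: 174 − 31 = 143 left.
December 1954 has 31 days: 143 − 31 = 112 left.
November 1954 has 30 days: 112 − 30 = 82 left.
October 1954 has 31 days: 82 − 31 = 51 left.
September 1954 has 30 days: 51 − 30 = 21 left.
August 1954 has 31 days; 31 − 21 = 10 → August 10, 1954.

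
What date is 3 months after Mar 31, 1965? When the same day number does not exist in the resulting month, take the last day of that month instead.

Adding 3 months from March 31, 1965.
month 3 + 3 = 6 → June 1965.
June 1965 has only 30 days and the start was day 31, so the date clamps to June 30, 1965.

June 30, 1965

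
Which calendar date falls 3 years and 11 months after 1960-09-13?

August 13, 1964

Adding 3 years and 11 months from September 13, 1960.
+3 years → 1963; month 9 + 11 = 20, which is month 8 of year 1964 → August 1964.
Day 13 is valid in August, giving August 13, 1964.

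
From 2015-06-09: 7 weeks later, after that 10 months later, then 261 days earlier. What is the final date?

September 10, 2015

Advancing 7 weeks (= 49 days) from June 9, 2015:
June has 30 days, so 30 − 9 = 21 days remain after June 9, 2015; 49 − 21 = 28 left.
28 days into July 2015 → July 28, 2015.
Counting forward 10 months from July 28, 2015:
month 7 + 10 = 17, which is month 5 of year 2016 → May 2016.
Day 28 is valid in May, giving May 28, 2016.
Subtracting 261 days from May 28, 2016:
Going back 28 days from May 28, 2016 reaches the end of the previous month; 261 − 28 = 233 left.
April 2016 has 30 days: 233 − 30 = 203 left.
March 2016 has 31 days: 203 − 31 = 172 left.
February 2016 has 29 days (2016 is a leap year): 172 − 29 = 143 left.
January 2016 has 31 days: 143 − 31 = 112 left.
December 2015 has 31 days: 112 − 31 = 81 left.
November 2015 has 30 days: 81 − 30 = 51 left.
October 2015 has 31 days: 51 − 31 = 20 left.
September 2015 has 30 days; 30 − 20 = 10 → September 10, 2015.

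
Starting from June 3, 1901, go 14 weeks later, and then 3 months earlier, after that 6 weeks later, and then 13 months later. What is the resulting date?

August 21, 1902

Adding 14 weeks (= 98 days) from June 3, 1901:
June has 30 days, so 30 − 3 = 27 days remain after June 3, 1901; 98 − 27 = 71 left.
July 1901 has 31 days: 71 − 31 = 40 left.
August 1901 has 31 days: 40 − 31 = 9 left.
9 days into September 1901 → September 9, 1901.
Subtracting 3 months from September 9, 1901:
month 9 − 3 = 6 → June 1901.
Day 9 is valid in June, giving June 9, 1901.
Advancing 6 weeks (= 42 days) from June 9, 1901:
June has 30 days, so 30 − 9 = 21 days remain after June 9, 1901; 42 − 21 = 21 left.
21 days into July 1901 → July 21, 1901.
Advancing 13 months from July 21, 1901:
month 7 + 13 = 20, which is month 8 of year 1902 → August 1902.
Day 21 is valid in August, giving August 21, 1902.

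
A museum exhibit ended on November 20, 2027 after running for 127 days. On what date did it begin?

July 16, 2027

Subtracting 127 days from November 20, 2027.
Going back 20 days from November 20, 2027 reaches the end of the previous month; 127 − 20 = 107 left.
October 2027 has 31 days: 107 − 31 = 76 left.
September 2027 has 30 days: 76 − 30 = 46 left.
August 2027 has 31 days: 46 − 31 = 15 left.
July 2027 has 31 days; 31 − 15 = 16 → July 16, 2027.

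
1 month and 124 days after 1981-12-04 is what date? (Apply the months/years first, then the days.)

May 8, 1982

Advancing 1 month and 124 days from December 4, 1981: first the month/year part, then the days.
month 12 + 1 = 13, which is month 1 of year 1982 → January 1982.
Day 4 is valid in January, giving January 4, 1982.
Now add 124 days from January 4, 1982.
January has 31 days, so 31 − 4 = 27 days remain after January 4, 1982; 124 − 27 = 97 left.
February 1982 has 28 days (1982 is not a leap year): 97 − 28 = 69 left.
March 1982 has 31 days: 69 − 31 = 38 left.
April 1982 has 30 days: 38 − 30 = 8 left.
8 days into May 1982 → May 8, 1982.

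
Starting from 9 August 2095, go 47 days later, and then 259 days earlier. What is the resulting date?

Counting forward 47 days from August 9, 2095:
August has 31 days, so 31 − 9 = 22 days remain after August 9, 2095; 47 − 22 = 25 left.
25 days into September 2095 → September 25, 2095.
Going back 259 days from September 25, 2095:
Going back 25 days from September 25, 2095 reaches the end of the previous month; 259 − 25 = 234 left.
August 2095 has 31 days: 234 − 31 = 203 left.
July 2095 has 31 days: 203 − 31 = 172 left.
June 2095 has 30 days: 172 − 30 = 142 left.
May 2095 has 31 days: 142 − 31 = 111 left.
April 2095 has 30 days: 111 − 30 = 81 left.
March 2095 has 31 days: 81 − 31 = 50 left.
February 2095 has 28 days (2095 is not a leap year): 50 − 28 = 22 left.
January 2095 has 31 days; 31 − 22 = 9 → January 9, 2095.

January 9, 2095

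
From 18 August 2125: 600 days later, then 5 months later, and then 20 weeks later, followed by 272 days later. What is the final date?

October 26, 2128

Counting forward 600 days from August 18, 2125:
August has 31 days, so 31 − 18 = 13 days remain after August 18, 2125; 600 − 13 = 587 left.
September 2125 has 30 days: 587 − 30 = 557 left.
October 2125 has 31 days: 557 − 31 = 526 left.
November 2125 has 30 days: 526 − 30 = 496 left.
December 2125 has 31 days: 496 − 31 = 465 left.
January 2126 has 31 days: 465 − 31 = 434 left.
February 2126 has 28 days (2126 is not a leap year): 434 − 28 = 406 left.
March 2126 has 31 days: 406 − 31 = 375 left.
April 2126 has 30 days: 375 − 30 = 345 left.
May 2126 has 31 days: 345 − 31 = 314 left.
June 2126 has 30 days: 314 − 30 = 284 left.
July 2126 has 31 days: 284 − 31 = 253 left.
August 2126 has 31 days: 253 − 31 = 222 left.
September 2126 has 30 days: 222 − 30 = 192 left.
October 2126 has 31 days: 192 − 31 = 161 left.
November 2126 has 30 days: 161 − 30 = 131 left.
December 2126 has 31 days: 131 − 31 = 100 left.
January 2127 has 31 days: 100 − 31 = 69 left.
February 2127 has 28 days (2127 is not a leap year): 69 − 28 = 41 left.
March 2127 has 31 days: 41 − 31 = 10 left.
10 days into April 2127 → April 10, 2127.
Counting forward 5 months from April 10, 2127:
month 4 + 5 = 9 → September 2127.
Day 10 is valid in September, giving September 10, 2127.
Counting forward 20 weeks (= 140 days) from September 10, 2127:
September has 30 days, so 30 − 10 = 20 days remain after September 10, 2127; 140 − 20 = 120 left.
October 2127 has 31 days: 120 − 31 = 89 left.
November 2127 has 30 days: 89 − 30 = 59 left.
December 2127 has 31 days: 59 − 31 = 28 left.
28 days into January 2128 → January 28, 2128.
Advancing 272 days from January 28, 2128:
January has 31 days, so 31 − 28 = 3 days remain after January 28, 2128; 272 − 3 = 269 left.
February 2128 has 29 days (2128 is a leap year): 269 − 29 = 240 left.
March 2128 has 31 days: 240 − 31 = 209 left.
April 2128 has 30 days: 209 − 30 = 179 left.
May 2128 has 31 days: 179 − 31 = 148 left.
June 2128 has 30 days: 148 − 30 = 118 left.
July 2128 has 31 days: 118 − 31 = 87 left.
August 2128 has 31 days: 87 − 31 = 56 left.
September 2128 has 30 days: 56 − 30 = 26 left.
26 days into October 2128 → October 26, 2128.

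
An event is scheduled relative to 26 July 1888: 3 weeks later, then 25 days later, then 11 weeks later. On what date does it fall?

November 26, 1888

Adding 3 weeks (= 21 days) from July 26, 1888:
July has 31 days, so 31 − 26 = 5 days remain after July 26, 1888; 21 − 5 = 16 left.
16 days into August 1888 → August 16, 1888.
Adding 25 days from August 16, 1888:
August has 31 days, so 31 − 16 = 15 days remain after August 16, 1888; 25 − 15 = 10 left.
10 days into September 1888 → September 10, 1888.
Counting forward 11 weeks (= 77 days) from September 10, 1888:
September has 30 days, so 30 − 10 = 20 days remain after September 10, 1888; 77 − 20 = 57 left.
October 1888 has 31 days: 57 − 31 = 26 left.
26 days into November 1888 → November 26, 1888.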